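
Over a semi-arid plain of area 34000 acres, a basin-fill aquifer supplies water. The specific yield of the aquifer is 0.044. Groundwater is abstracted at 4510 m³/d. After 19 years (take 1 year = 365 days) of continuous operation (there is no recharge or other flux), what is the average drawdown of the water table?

Δh ≈ 5.17 m

A = 34000 acres = 1.376 × 10^8 m²
t = 19 years = 6935 d
ΔV = Q × t = 4510 m³/d × 6935 d = 3.128 × 10^7 m³
Δh = ΔV / (Sy × A) = 3.128 × 10^7 / (0.044 × 1.376 × 10^8) = 5.166 m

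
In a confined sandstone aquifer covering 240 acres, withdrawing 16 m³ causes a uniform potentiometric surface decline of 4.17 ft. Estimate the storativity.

S ≈ 1.3 × 10^-5

A = 240 acres = 9.712 × 10^5 m²
Δh = 4.17 ft = 1.271 m
S = ΔV / (A × Δh) = 16 m³ / (9.712 × 10^5 m² × 1.271 m) = 1.296 × 10^-5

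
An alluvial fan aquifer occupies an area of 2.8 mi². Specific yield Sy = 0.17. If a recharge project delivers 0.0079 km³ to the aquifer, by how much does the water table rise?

A = 2.8 mi² = 7.252 × 10^6 m²
ΔV = 0.0079 km³ = 7.9 × 10^6 m³
Δh = ΔV / (Sy × A) = 7.9 × 10^6 m³ / (0.17 × 7.252 × 10^6 m²) = 6.408 m

Δh ≈ 6.41 m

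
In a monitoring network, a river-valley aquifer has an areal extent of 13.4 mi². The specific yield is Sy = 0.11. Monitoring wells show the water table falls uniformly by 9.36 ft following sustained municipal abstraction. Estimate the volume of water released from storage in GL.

A = 13.4 mi² = 3.471 × 10^7 m²
Δh = 9.36 ft = 2.853 m
ΔV = Sy × A × Δh = 0.11 × 3.471 × 10^7 m² × 2.853 m = 1.089 × 10^7 m³
ΔV = 1.089 × 10^7 m³ = 10.89 GL

ΔV ≈ 10.9 GL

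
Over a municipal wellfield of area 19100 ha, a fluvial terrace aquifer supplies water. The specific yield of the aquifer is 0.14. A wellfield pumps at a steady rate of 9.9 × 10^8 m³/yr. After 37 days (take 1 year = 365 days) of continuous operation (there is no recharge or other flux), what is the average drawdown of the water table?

A = 19100 ha = 1.91 × 10^8 m²
Q = 9.9 × 10^8 m³/yr = 2.712 × 10^6 m³/d
ΔV = Q × t = 2.712 × 10^6 m³/d × 37 d = 1.004 × 10^8 m³
Δh = ΔV / (Sy × A) = 1.004 × 10^8 / (0.14 × 1.91 × 10^8) = 3.753 m

Δh ≈ 3.75 m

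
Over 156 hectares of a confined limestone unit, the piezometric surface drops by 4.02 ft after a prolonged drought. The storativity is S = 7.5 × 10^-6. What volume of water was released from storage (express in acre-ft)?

ΔV ≈ 0.0116 acre-ft

A = 156 hectares = 1.56 × 10^6 m²
Δh = 4.02 ft = 1.225 m
ΔV = S × A × Δh = 7.5 × 10^-6 × 1.56 × 10^6 m² × 1.225 m = 14.34 m³
ΔV = 14.34 m³ = 0.01162 acre-ft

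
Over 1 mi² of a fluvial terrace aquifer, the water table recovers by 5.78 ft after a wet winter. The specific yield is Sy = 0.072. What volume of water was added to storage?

ΔV ≈ 3.29 × 10^5 m³

A = 1 mi² = 2.59 × 10^6 m²
Δh = 5.78 ft = 1.762 m
ΔV = Sy × A × Δh = 0.072 × 2.59 × 10^6 m² × 1.762 m = 3.285 × 10^5 m³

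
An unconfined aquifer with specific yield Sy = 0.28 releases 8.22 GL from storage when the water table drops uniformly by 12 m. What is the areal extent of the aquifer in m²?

A ≈ 2.45 × 10^6 m²

ΔV = 8.22 GL = 8.22 × 10^6 m³
A = ΔV / (Sy × Δh) = 8.22 × 10^6 / (0.28 × 12) = 2.446 × 10^6 m²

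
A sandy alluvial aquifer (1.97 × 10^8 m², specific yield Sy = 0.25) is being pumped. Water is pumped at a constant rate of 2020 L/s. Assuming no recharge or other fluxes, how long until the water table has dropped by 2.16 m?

ΔV = Sy × A × Δh = 0.25 × 1.97 × 10^8 × 2.16 = 1.064 × 10^8 m³
Q = 2020 L/s = 1.745 × 10^5 m³/d
t = ΔV / Q = 1.064 × 10^8 m³ / 1.745 × 10^5 m³/d = 609.5 d

t ≈ 610 days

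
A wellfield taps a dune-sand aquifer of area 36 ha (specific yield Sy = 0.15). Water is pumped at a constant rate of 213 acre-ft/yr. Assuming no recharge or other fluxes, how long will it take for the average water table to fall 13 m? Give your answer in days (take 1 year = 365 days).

t ≈ 975 days

A = 36 ha = 3.6 × 10^5 m²
ΔV = Sy × A × Δh = 0.15 × 3.6 × 10^5 × 13 = 7.02 × 10^5 m³
Q = 213 acre-ft/yr = 719.8 m³/d
t = ΔV / Q = 7.02 × 10^5 m³ / 719.8 m³/d = 975.3 d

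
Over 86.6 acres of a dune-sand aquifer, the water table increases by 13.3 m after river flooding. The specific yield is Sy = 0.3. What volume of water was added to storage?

ΔV ≈ 1.4 × 10^6 m³

A = 86.6 acres = 3.505 × 10^5 m²
ΔV = Sy × A × Δh = 0.3 × 3.505 × 10^5 m² × 13.3 m = 1.398 × 10^6 m³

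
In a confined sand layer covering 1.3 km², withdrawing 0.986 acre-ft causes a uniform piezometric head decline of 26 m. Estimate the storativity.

A = 1.3 km² = 1.3 × 10^6 m²
ΔV = 0.986 acre-ft = 1216 m³
S = ΔV / (A × Δh) = 1216 m³ / (1.3 × 10^6 m² × 26 m) = 3.598 × 10^-5

S ≈ 3.6 × 10^-5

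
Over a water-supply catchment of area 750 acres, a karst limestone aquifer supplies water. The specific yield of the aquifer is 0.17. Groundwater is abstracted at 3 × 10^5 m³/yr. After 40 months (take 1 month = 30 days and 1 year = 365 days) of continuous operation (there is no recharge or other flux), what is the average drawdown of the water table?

Δh ≈ 1.91 m

A = 750 acres = 3.035 × 10^6 m²
Q = 3 × 10^5 m³/yr = 821.9 m³/d
t = 40 months = 1200 d
ΔV = Q × t = 821.9 m³/d × 1200 d = 9.863 × 10^5 m³
Δh = ΔV / (Sy × A) = 9.863 × 10^5 / (0.17 × 3.035 × 10^6) = 1.912 m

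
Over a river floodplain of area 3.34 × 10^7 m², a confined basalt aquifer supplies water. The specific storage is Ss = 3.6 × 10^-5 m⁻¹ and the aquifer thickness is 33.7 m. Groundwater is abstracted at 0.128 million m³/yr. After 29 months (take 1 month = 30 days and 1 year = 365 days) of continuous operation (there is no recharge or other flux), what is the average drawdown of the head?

S = Ss × b = 3.6 × 10^-5 m⁻¹ × 33.7 m = 1.213 × 10^-3
Q = 0.128 million m³/yr = 350.7 m³/d
t = 29 months = 870 d
ΔV = Q × t = 350.7 m³/d × 870 d = 3.051 × 10^5 m³
Δh = ΔV / (S × A) = 3.051 × 10^5 / (0.001213 × 3.34 × 10^7) = 7.529 m

Δh ≈ 7.53 m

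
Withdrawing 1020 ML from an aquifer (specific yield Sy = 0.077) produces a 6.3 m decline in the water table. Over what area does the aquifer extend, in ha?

A ≈ 210 ha

ΔV = 1020 ML = 1.02 × 10^6 m³
A = ΔV / (Sy × Δh) = 1.02 × 10^6 / (0.077 × 6.3) = 2.103 × 10^6 m²
A = 2.103 × 10^6 m² = 210.3 ha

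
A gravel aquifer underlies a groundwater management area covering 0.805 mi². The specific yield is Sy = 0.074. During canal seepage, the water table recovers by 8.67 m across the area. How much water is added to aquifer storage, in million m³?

A = 0.805 mi² = 2.085 × 10^6 m²
ΔV = Sy × A × Δh = 0.074 × 2.085 × 10^6 m² × 8.67 m = 1.338 × 10^6 m³
ΔV = 1.338 × 10^6 m³ = 1.338 million m³

ΔV ≈ 1.34 million m³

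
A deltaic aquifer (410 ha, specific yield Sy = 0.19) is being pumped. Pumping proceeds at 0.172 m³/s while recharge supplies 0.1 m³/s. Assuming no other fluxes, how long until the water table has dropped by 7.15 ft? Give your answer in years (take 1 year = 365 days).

t ≈ 0.748 years

A = 410 ha = 4.1 × 10^6 m²
Δh = 7.15 ft = 2.179 m
ΔV = Sy × A × Δh = 0.19 × 4.1 × 10^6 × 2.179 = 1.698 × 10^6 m³
Net withdrawal = 0.172 − 0.1 = 0.072 m³/s = 6221 m³/d
t = ΔV / Q = 1.698 × 10^6 m³ / 6221 m³/d = 272.9 d
t = 272.9 d ≈ 0.7477 years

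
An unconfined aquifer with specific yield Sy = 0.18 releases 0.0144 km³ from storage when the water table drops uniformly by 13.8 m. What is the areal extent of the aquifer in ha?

A ≈ 580 ha

ΔV = 0.0144 km³ = 1.44 × 10^7 m³
A = ΔV / (Sy × Δh) = 1.44 × 10^7 / (0.18 × 13.8) = 5.797 × 10^6 m²
A = 5.797 × 10^6 m² = 579.7 ha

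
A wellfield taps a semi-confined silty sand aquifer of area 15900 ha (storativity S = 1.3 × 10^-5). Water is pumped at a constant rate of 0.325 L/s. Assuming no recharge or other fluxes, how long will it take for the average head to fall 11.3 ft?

t ≈ 254 days

A = 15900 ha = 1.59 × 10^8 m²
Δh = 11.3 ft = 3.444 m
ΔV = S × A × Δh = 1.3 × 10^-5 × 1.59 × 10^8 × 3.444 = 7119 m³
Q = 0.325 L/s = 28.08 m³/d
t = ΔV / Q = 7119 m³ / 28.08 m³/d = 253.5 d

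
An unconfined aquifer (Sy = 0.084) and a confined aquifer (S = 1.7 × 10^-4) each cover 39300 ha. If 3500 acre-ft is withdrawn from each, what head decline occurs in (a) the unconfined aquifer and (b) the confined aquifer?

Δh_u ≈ 0.131 m; Δh_c ≈ 64.6 m

A = 39300 ha = 3.93 × 10^8 m²
ΔV = 3500 acre-ft = 4.317 × 10^6 m³
Unconfined: Δh_u = ΔV/(Sy·A) = 4.317 × 10^6/(0.084 × 3.93 × 10^8) = 0.1308 m
Confined: Δh_c = ΔV/(S·A) = 4.317 × 10^6/(1.7 × 10^-4 × 3.93 × 10^8) = 64.62 m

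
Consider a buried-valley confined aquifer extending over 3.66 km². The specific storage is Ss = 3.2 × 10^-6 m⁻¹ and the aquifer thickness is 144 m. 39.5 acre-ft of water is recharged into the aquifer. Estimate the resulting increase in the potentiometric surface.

Δh ≈ 28.9 m

S = Ss × b = 3.2 × 10^-6 m⁻¹ × 144 m = 4.608 × 10^-4
A = 3.66 km² = 3.66 × 10^6 m²
ΔV = 39.5 acre-ft = 48720 m³
Δh = ΔV / (S × A) = 48720 m³ / (4.608 × 10^-4 × 3.66 × 10^6 m²) = 28.89 m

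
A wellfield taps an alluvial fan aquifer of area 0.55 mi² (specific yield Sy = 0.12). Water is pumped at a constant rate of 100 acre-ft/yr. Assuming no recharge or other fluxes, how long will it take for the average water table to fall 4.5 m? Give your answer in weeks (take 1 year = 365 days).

A = 0.55 mi² = 1.424 × 10^6 m²
ΔV = Sy × A × Δh = 0.12 × 1.424 × 10^6 × 4.5 = 7.692 × 10^5 m³
Q = 100 acre-ft/yr = 337.9 m³/d
t = ΔV / Q = 7.692 × 10^5 m³ / 337.9 m³/d = 2276 d
t = 2276 d ≈ 325.2 weeks

t ≈ 325 weeks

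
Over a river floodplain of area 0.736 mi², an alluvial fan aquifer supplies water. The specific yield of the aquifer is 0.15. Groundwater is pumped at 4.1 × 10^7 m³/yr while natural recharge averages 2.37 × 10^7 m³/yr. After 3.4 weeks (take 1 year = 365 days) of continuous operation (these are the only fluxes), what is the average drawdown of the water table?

Δh ≈ 3.95 m

A = 0.736 mi² = 1.906 × 10^6 m²
Net abstraction = 4.1 × 10^7 − 2.37 × 10^7 = 1.73 × 10^7 m³/yr
Q_net = 1.73 × 10^7 m³/yr = 47400 m³/d
t = 3.4 weeks = 23.8 d
ΔV = Q × t = 47400 m³/d × 23.8 d = 1.128 × 10^6 m³
Δh = ΔV / (Sy × A) = 1.128 × 10^6 / (0.15 × 1.906 × 10^6) = 3.945 m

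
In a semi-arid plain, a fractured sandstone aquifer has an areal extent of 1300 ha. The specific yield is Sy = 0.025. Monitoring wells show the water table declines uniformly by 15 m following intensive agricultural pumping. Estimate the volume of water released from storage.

A = 1300 ha = 1.3 × 10^7 m²
ΔV = Sy × A × Δh = 0.025 × 1.3 × 10^7 m² × 15 m = 4.875 × 10^6 m³

ΔV ≈ 4.88 × 10^6 m³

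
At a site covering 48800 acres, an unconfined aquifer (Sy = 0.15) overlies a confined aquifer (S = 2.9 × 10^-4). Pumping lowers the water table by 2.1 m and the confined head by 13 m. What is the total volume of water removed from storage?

A = 48800 acres = 1.975 × 10^8 m²
Unconfined: ΔV_u = Sy × A × Δh_u = 0.15 × 1.975 × 10^8 × 2.1 = 6.221 × 10^7 m³
Confined: ΔV_c = S × A × Δh_c = 2.9 × 10^-4 × 1.975 × 10^8 × 13 = 7.445 × 10^5 m³
Total ΔV = 6.221 × 10^7 + 7.445 × 10^5 = 6.295 × 10^7 m³

ΔV ≈ 6.3 × 10^7 m³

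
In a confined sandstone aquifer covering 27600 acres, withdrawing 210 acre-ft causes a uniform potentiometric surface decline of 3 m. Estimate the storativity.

S ≈ 7.7 × 10^-4

A = 27600 acres = 1.117 × 10^8 m²
ΔV = 210 acre-ft = 2.59 × 10^5 m³
S = ΔV / (A × Δh) = 2.59 × 10^5 m³ / (1.117 × 10^8 m² × 3 m) = 7.73 × 10^-4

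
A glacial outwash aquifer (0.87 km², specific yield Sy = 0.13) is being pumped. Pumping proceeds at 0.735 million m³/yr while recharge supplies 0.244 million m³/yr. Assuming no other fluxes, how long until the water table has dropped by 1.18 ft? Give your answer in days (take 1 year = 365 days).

A = 0.87 km² = 8.7 × 10^5 m²
Δh = 1.18 ft = 0.3597 m
ΔV = Sy × A × Δh = 0.13 × 8.7 × 10^5 × 0.3597 = 40680 m³
Net withdrawal = 0.735 − 0.244 = 0.491 million m³/yr = 1345 m³/d
t = ΔV / Q = 40680 m³ / 1345 m³/d = 30.24 d

t ≈ 30.2 days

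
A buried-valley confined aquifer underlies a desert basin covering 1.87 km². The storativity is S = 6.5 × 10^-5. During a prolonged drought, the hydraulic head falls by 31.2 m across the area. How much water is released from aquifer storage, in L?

A = 1.87 km² = 1.87 × 10^6 m²
ΔV = S × A × Δh = 6.5 × 10^-5 × 1.87 × 10^6 m² × 31.2 m = 3792 m³
ΔV = 3792 m³ = 3.792 × 10^6 L

ΔV ≈ 3.79 × 10^6 L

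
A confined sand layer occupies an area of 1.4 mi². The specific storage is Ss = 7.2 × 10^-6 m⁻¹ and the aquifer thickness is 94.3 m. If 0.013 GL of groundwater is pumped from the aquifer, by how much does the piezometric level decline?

S = Ss × b = 7.2 × 10^-6 m⁻¹ × 94.3 m = 6.79 × 10^-4
A = 1.4 mi² = 3.626 × 10^6 m²
ΔV = 0.013 GL = 13000 m³
Δh = ΔV / (S × A) = 13000 m³ / (6.79 × 10^-4 × 3.626 × 10^6 m²) = 5.28 m

Δh ≈ 5.28 m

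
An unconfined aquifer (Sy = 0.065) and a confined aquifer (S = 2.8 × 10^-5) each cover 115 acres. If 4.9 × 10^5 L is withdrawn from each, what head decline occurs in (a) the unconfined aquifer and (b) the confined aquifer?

Δh_u ≈ 0.0162 m; Δh_c ≈ 37.6 m

A = 115 acres = 4.654 × 10^5 m²
ΔV = 4.9 × 10^5 L = 490 m³
Unconfined: Δh_u = ΔV/(Sy·A) = 490/(0.065 × 4.654 × 10^5) = 0.0162 m
Confined: Δh_c = ΔV/(S·A) = 490/(2.8 × 10^-5 × 4.654 × 10^5) = 37.6 m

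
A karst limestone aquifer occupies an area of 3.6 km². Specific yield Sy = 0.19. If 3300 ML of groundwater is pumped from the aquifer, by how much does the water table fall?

Δh ≈ 4.82 m

A = 3.6 km² = 3.6 × 10^6 m²
ΔV = 3300 ML = 3.3 × 10^6 m³
Δh = ΔV / (Sy × A) = 3.3 × 10^6 m³ / (0.19 × 3.6 × 10^6 m²) = 4.825 m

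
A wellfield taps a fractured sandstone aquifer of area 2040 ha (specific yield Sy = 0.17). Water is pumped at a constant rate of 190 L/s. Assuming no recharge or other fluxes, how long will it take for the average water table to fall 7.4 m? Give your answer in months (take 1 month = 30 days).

A = 2040 ha = 2.04 × 10^7 m²
ΔV = Sy × A × Δh = 0.17 × 2.04 × 10^7 × 7.4 = 2.566 × 10^7 m³
Q = 190 L/s = 16420 m³/d
t = ΔV / Q = 2.566 × 10^7 m³ / 16420 m³/d = 1563 d
t = 1563 d ≈ 52.11 months

t ≈ 52.1 months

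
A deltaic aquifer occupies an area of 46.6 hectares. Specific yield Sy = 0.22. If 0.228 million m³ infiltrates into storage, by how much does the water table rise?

Δh ≈ 2.22 m

A = 46.6 hectares = 4.66 × 10^5 m²
ΔV = 0.228 million m³ = 2.28 × 10^5 m³
Δh = ΔV / (Sy × A) = 2.28 × 10^5 m³ / (0.22 × 4.66 × 10^5 m²) = 2.224 m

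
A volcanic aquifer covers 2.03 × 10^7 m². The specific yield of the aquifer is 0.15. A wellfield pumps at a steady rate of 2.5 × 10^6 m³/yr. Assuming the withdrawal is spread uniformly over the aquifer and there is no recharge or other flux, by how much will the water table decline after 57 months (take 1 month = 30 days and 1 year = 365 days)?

Q = 2.5 × 10^6 m³/yr = 6849 m³/d
t = 57 months = 1710 d
ΔV = Q × t = 6849 m³/d × 1710 d = 1.171 × 10^7 m³
Δh = ΔV / (Sy × A) = 1.171 × 10^7 / (0.15 × 2.03 × 10^7) = 3.846 m

Δh ≈ 3.85 m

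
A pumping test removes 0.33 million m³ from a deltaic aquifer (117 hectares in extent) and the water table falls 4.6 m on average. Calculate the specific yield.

A = 117 hectares = 1.17 × 10^6 m²
ΔV = 0.33 million m³ = 3.3 × 10^5 m³
Sy = ΔV / (A × Δh) = 3.3 × 10^5 m³ / (1.17 × 10^6 m² × 4.6 m) = 0.06132

Sy ≈ 0.061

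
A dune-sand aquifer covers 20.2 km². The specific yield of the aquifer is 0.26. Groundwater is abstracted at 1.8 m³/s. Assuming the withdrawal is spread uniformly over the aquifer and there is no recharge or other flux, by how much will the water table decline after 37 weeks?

Δh ≈ 7.67 m

A = 20.2 km² = 2.02 × 10^7 m²
Q = 1.8 m³/s = 1.555 × 10^5 m³/d
t = 37 weeks = 259 d
ΔV = Q × t = 1.555 × 10^5 m³/d × 259 d = 4.028 × 10^7 m³
Δh = ΔV / (Sy × A) = 4.028 × 10^7 / (0.26 × 2.02 × 10^7) = 7.669 m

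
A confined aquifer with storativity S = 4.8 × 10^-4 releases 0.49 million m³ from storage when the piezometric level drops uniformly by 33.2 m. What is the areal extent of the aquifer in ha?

ΔV = 0.49 million m³ = 4.9 × 10^5 m³
A = ΔV / (S × Δh) = 4.9 × 10^5 / (4.8 × 10^-4 × 33.2) = 3.075 × 10^7 m²
A = 3.075 × 10^7 m² = 3075 ha

A ≈ 3070 ha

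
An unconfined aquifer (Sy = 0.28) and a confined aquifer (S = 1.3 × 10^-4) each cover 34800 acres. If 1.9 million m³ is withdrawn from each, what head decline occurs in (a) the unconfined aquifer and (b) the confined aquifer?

A = 34800 acres = 1.408 × 10^8 m²
ΔV = 1.9 million m³ = 1.9 × 10^6 m³
Unconfined: Δh_u = ΔV/(Sy·A) = 1.9 × 10^6/(0.28 × 1.408 × 10^8) = 0.04818 m
Confined: Δh_c = ΔV/(S·A) = 1.9 × 10^6/(1.3 × 10^-4 × 1.408 × 10^8) = 103.8 m

Δh_u ≈ 0.0482 m; Δh_c ≈ 104 m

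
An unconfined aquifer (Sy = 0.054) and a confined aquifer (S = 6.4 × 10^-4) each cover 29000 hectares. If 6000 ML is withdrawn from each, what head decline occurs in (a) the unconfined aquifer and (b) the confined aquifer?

A = 29000 hectares = 2.9 × 10^8 m²
ΔV = 6000 ML = 6 × 10^6 m³
Unconfined: Δh_u = ΔV/(Sy·A) = 6 × 10^6/(0.054 × 2.9 × 10^8) = 0.3831 m
Confined: Δh_c = ΔV/(S·A) = 6 × 10^6/(6.4 × 10^-4 × 2.9 × 10^8) = 32.33 m

Δh_u ≈ 0.383 m; Δh_c ≈ 32.3 m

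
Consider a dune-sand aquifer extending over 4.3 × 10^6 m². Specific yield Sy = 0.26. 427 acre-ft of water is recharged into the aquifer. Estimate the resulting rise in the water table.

ΔV = 427 acre-ft = 5.267 × 10^5 m³
Δh = ΔV / (Sy × A) = 5.267 × 10^5 m³ / (0.26 × 4.3 × 10^6 m²) = 0.4711 m

Δh ≈ 0.471 m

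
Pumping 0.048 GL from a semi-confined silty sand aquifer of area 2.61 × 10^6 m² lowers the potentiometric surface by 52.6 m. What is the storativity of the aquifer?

ΔV = 0.048 GL = 48000 m³
S = ΔV / (A × Δh) = 48000 m³ / (2.61 × 10^6 m² × 52.6 m) = 3.496 × 10^-4

S ≈ 3.5 × 10^-4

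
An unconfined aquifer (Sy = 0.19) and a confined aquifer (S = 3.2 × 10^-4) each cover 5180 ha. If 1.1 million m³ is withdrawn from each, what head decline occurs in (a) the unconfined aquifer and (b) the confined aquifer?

Δh_u ≈ 0.112 m; Δh_c ≈ 66.4 m

A = 5180 ha = 5.18 × 10^7 m²
ΔV = 1.1 million m³ = 1.1 × 10^6 m³
Unconfined: Δh_u = ΔV/(Sy·A) = 1.1 × 10^6/(0.19 × 5.18 × 10^7) = 0.1118 m
Confined: Δh_c = ΔV/(S·A) = 1.1 × 10^6/(3.2 × 10^-4 × 5.18 × 10^7) = 66.36 m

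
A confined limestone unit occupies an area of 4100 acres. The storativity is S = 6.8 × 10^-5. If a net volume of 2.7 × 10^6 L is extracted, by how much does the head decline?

Δh ≈ 2.39 m

A = 4100 acres = 1.659 × 10^7 m²
ΔV = 2.7 × 10^6 L = 2700 m³
Δh = ΔV / (S × A) = 2700 m³ / (6.8 × 10^-5 × 1.659 × 10^7 m²) = 2.393 m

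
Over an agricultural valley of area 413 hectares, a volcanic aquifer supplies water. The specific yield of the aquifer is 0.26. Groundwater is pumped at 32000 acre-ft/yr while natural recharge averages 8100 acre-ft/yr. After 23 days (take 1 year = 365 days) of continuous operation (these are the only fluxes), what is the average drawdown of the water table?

A = 413 hectares = 4.13 × 10^6 m²
Net abstraction = 32000 − 8100 = 23900 acre-ft/yr
Q_net = 23900 acre-ft/yr = 80770 m³/d
ΔV = Q × t = 80770 m³/d × 23 d = 1.858 × 10^6 m³
Δh = ΔV / (Sy × A) = 1.858 × 10^6 / (0.26 × 4.13 × 10^6) = 1.73 m

Δh ≈ 1.73 m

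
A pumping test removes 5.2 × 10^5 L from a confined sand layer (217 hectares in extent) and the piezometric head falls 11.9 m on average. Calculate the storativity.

S ≈ 2 × 10^-5

A = 217 hectares = 2.17 × 10^6 m²
ΔV = 5.2 × 10^5 L = 520 m³
S = ΔV / (A × Δh) = 520 m³ / (2.17 × 10^6 m² × 11.9 m) = 2.014 × 10^-5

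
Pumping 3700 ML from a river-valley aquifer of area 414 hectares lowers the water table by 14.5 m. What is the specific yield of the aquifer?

A = 414 hectares = 4.14 × 10^6 m²
ΔV = 3700 ML = 3.7 × 10^6 m³
Sy = ΔV / (A × Δh) = 3.7 × 10^6 m³ / (4.14 × 10^6 m² × 14.5 m) = 0.06164

Sy ≈ 0.062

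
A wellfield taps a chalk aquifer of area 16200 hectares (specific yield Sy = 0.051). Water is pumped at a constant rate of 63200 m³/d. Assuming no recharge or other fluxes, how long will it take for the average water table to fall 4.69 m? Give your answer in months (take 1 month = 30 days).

A = 16200 hectares = 1.62 × 10^8 m²
ΔV = Sy × A × Δh = 0.051 × 1.62 × 10^8 × 4.69 = 3.875 × 10^7 m³
t = ΔV / Q = 3.875 × 10^7 m³ / 63200 m³/d = 613.1 d
t = 613.1 d ≈ 20.44 months

t ≈ 20.4 months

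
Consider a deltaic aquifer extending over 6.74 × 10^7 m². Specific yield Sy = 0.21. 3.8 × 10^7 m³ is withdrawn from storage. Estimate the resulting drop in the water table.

Δh ≈ 2.68 m

Δh = ΔV / (Sy × A) = 3.8 × 10^7 m³ / (0.21 × 6.74 × 10^7 m²) = 2.685 m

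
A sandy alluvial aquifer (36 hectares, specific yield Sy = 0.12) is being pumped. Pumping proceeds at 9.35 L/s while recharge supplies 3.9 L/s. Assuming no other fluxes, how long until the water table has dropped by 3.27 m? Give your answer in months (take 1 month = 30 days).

t ≈ 10 months

A = 36 hectares = 3.6 × 10^5 m²
ΔV = Sy × A × Δh = 0.12 × 3.6 × 10^5 × 3.27 = 1.413 × 10^5 m³
Net withdrawal = 9.35 − 3.9 = 5.45 L/s = 470.9 m³/d
t = ΔV / Q = 1.413 × 10^5 m³ / 470.9 m³/d = 300 d
t = 300 d ≈ 10 months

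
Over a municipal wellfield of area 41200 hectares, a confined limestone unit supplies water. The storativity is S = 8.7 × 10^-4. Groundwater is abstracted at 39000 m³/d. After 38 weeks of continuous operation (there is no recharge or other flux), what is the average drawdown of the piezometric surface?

A = 41200 hectares = 4.12 × 10^8 m²
t = 38 weeks = 266 d
ΔV = Q × t = 39000 m³/d × 266 d = 1.037 × 10^7 m³
Δh = ΔV / (S × A) = 1.037 × 10^7 / (8.7 × 10^-4 × 4.12 × 10^8) = 28.94 m

Δh ≈ 28.9 m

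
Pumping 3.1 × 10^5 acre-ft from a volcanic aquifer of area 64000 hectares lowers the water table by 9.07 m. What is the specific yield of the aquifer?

Sy ≈ 0.066

A = 64000 hectares = 6.4 × 10^8 m²
ΔV = 3.1 × 10^5 acre-ft = 3.824 × 10^8 m³
Sy = ΔV / (A × Δh) = 3.824 × 10^8 m³ / (6.4 × 10^8 m² × 9.07 m) = 0.06587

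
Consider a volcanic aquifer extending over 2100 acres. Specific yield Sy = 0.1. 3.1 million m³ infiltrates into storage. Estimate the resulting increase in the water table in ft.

A = 2100 acres = 8.498 × 10^6 m²
ΔV = 3.1 million m³ = 3.1 × 10^6 m³
Δh = ΔV / (Sy × A) = 3.1 × 10^6 m³ / (0.1 × 8.498 × 10^6 m²) = 3.648 m
Δh = 3.648 m = 11.97 ft

Δh ≈ 12 ft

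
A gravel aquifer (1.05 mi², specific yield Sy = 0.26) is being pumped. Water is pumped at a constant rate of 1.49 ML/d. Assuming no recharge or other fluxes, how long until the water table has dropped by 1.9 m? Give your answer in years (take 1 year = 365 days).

A = 1.05 mi² = 2.719 × 10^6 m²
ΔV = Sy × A × Δh = 0.26 × 2.719 × 10^6 × 1.9 = 1.343 × 10^6 m³
Q = 1.49 ML/d = 1490 m³/d
t = ΔV / Q = 1.343 × 10^6 m³ / 1490 m³/d = 901.6 d
t = 901.6 d ≈ 2.47 years

t ≈ 2.47 years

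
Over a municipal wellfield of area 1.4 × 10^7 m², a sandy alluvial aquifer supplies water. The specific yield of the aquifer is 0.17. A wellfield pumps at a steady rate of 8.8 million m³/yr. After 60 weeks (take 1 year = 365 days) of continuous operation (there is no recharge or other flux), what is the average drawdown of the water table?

Q = 8.8 million m³/yr = 24110 m³/d
t = 60 weeks = 420 d
ΔV = Q × t = 24110 m³/d × 420 d = 1.013 × 10^7 m³
Δh = ΔV / (Sy × A) = 1.013 × 10^7 / (0.17 × 1.4 × 10^7) = 4.255 m

Δh ≈ 4.25 m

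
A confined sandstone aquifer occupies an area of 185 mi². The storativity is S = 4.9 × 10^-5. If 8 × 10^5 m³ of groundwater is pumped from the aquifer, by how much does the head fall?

A = 185 mi² = 4.791 × 10^8 m²
Δh = ΔV / (S × A) = 8 × 10^5 m³ / (4.9 × 10^-5 × 4.791 × 10^8 m²) = 34.07 m

Δh ≈ 34.1 m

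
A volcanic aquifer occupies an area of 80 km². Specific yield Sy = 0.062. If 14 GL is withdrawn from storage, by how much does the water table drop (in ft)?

Δh ≈ 9.26 ft

A = 80 km² = 8 × 10^7 m²
ΔV = 14 GL = 1.4 × 10^7 m³
Δh = ΔV / (Sy × A) = 1.4 × 10^7 m³ / (0.062 × 8 × 10^7 m²) = 2.823 m
Δh = 2.823 m = 9.26 ft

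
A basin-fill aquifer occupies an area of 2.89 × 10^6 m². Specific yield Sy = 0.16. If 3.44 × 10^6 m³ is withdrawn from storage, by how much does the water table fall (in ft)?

Δh = ΔV / (Sy × A) = 3.44 × 10^6 m³ / (0.16 × 2.89 × 10^6 m²) = 7.439 m
Δh = 7.439 m = 24.41 ft

Δh ≈ 24.4 ft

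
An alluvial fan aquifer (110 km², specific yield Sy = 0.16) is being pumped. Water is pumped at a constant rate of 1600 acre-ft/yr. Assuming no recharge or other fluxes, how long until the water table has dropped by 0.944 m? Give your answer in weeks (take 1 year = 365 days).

A = 110 km² = 1.1 × 10^8 m²
ΔV = Sy × A × Δh = 0.16 × 1.1 × 10^8 × 0.944 = 1.661 × 10^7 m³
Q = 1600 acre-ft/yr = 5407 m³/d
t = ΔV / Q = 1.661 × 10^7 m³ / 5407 m³/d = 3073 d
t = 3073 d ≈ 439 weeks

t ≈ 439 weeks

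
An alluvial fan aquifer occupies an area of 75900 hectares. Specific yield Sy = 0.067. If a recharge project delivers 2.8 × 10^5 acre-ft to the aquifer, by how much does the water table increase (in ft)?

A = 75900 hectares = 7.59 × 10^8 m²
ΔV = 2.8 × 10^5 acre-ft = 3.454 × 10^8 m³
Δh = ΔV / (Sy × A) = 3.454 × 10^8 m³ / (0.067 × 7.59 × 10^8 m²) = 6.792 m
Δh = 6.792 m = 22.28 ft

Δh ≈ 22.3 ft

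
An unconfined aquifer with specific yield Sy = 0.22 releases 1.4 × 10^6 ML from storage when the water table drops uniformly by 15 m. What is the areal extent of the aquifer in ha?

A ≈ 42400 ha

ΔV = 1.4 × 10^6 ML = 1.4 × 10^9 m³
A = ΔV / (Sy × Δh) = 1.4 × 10^9 / (0.22 × 15) = 4.242 × 10^8 m²
A = 4.242 × 10^8 m² = 42420 ha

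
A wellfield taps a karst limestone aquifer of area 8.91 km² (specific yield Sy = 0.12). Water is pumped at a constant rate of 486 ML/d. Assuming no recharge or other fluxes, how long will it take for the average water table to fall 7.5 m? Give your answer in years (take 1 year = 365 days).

A = 8.91 km² = 8.91 × 10^6 m²
ΔV = Sy × A × Δh = 0.12 × 8.91 × 10^6 × 7.5 = 8.019 × 10^6 m³
Q = 486 ML/d = 4.86 × 10^5 m³/d
t = ΔV / Q = 8.019 × 10^6 m³ / 4.86 × 10^5 m³/d = 16.5 d
t = 16.5 d ≈ 0.04521 years

t ≈ 0.0452 years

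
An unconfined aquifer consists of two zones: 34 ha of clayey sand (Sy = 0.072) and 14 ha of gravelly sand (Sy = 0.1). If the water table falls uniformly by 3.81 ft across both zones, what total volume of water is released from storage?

ΔV ≈ 44700 m³

A₁ = 34 ha = 3.4 × 10^5 m²; A₂ = 14 ha = 1.4 × 10^5 m²
Δh = 3.81 ft = 1.161 m
ΔV₁ = 0.072 × 3.4 × 10^5 × 1.161 = 28430 m³
ΔV₂ = 0.1 × 1.4 × 10^5 × 1.161 = 16260 m³
ΔV = ΔV₁ + ΔV₂ = 44690 m³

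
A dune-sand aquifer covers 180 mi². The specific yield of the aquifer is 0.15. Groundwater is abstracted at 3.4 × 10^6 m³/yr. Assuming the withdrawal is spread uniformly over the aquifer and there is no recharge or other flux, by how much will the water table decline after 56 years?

A = 180 mi² = 4.662 × 10^8 m²
Q = 3.4 × 10^6 m³/yr = 9315 m³/d
t = 56 years = 20440 d
ΔV = Q × t = 9315 m³/d × 20440 d = 1.904 × 10^8 m³
Δh = ΔV / (Sy × A) = 1.904 × 10^8 / (0.15 × 4.662 × 10^8) = 2.723 m

Δh ≈ 2.72 m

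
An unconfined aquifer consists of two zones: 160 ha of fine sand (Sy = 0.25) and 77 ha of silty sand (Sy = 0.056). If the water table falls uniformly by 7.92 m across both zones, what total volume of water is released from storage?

A₁ = 160 ha = 1.6 × 10^6 m²; A₂ = 77 ha = 7.7 × 10^5 m²
ΔV₁ = 0.25 × 1.6 × 10^6 × 7.92 = 3.168 × 10^6 m³
ΔV₂ = 0.056 × 7.7 × 10^5 × 7.92 = 3.415 × 10^5 m³
ΔV = ΔV₁ + ΔV₂ = 3.51 × 10^6 m³

ΔV ≈ 3.51 × 10^6 m³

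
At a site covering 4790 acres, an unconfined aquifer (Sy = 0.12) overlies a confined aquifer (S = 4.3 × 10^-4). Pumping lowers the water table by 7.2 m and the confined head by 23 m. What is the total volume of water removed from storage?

ΔV ≈ 1.69 × 10^7 m³

A = 4790 acres = 1.938 × 10^7 m²
Unconfined: ΔV_u = Sy × A × Δh_u = 0.12 × 1.938 × 10^7 × 7.2 = 1.675 × 10^7 m³
Confined: ΔV_c = S × A × Δh_c = 4.3 × 10^-4 × 1.938 × 10^7 × 23 = 1.917 × 10^5 m³
Total ΔV = 1.675 × 10^7 + 1.917 × 10^5 = 1.694 × 10^7 m³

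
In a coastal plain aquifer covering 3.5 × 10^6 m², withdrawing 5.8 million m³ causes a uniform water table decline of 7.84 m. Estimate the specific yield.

Sy ≈ 0.21

ΔV = 5.8 million m³ = 5.8 × 10^6 m³
Sy = ΔV / (A × Δh) = 5.8 × 10^6 m³ / (3.5 × 10^6 m² × 7.84 m) = 0.2114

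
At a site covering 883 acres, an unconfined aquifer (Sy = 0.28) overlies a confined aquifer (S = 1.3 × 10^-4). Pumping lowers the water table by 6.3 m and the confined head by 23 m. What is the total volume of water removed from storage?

A = 883 acres = 3.573 × 10^6 m²
Unconfined: ΔV_u = Sy × A × Δh_u = 0.28 × 3.573 × 10^6 × 6.3 = 6.303 × 10^6 m³
Confined: ΔV_c = S × A × Δh_c = 1.3 × 10^-4 × 3.573 × 10^6 × 23 = 10680 m³
Total ΔV = 6.303 × 10^6 + 10680 = 6.314 × 10^6 m³

ΔV ≈ 6.31 × 10^6 m³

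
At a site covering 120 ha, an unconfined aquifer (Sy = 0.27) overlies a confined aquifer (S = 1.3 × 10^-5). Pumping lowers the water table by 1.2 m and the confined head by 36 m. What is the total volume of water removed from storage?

ΔV ≈ 3.89 × 10^5 m³

A = 120 ha = 1.2 × 10^6 m²
Unconfined: ΔV_u = Sy × A × Δh_u = 0.27 × 1.2 × 10^6 × 1.2 = 3.888 × 10^5 m³
Confined: ΔV_c = S × A × Δh_c = 1.3 × 10^-5 × 1.2 × 10^6 × 36 = 561.6 m³
Total ΔV = 3.888 × 10^5 + 561.6 = 3.894 × 10^5 m³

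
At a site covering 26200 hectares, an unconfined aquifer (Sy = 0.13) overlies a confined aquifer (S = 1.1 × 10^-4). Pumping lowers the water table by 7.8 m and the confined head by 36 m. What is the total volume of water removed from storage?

ΔV ≈ 2.67 × 10^8 m³

A = 26200 hectares = 2.62 × 10^8 m²
Unconfined: ΔV_u = Sy × A × Δh_u = 0.13 × 2.62 × 10^8 × 7.8 = 2.657 × 10^8 m³
Confined: ΔV_c = S × A × Δh_c = 1.1 × 10^-4 × 2.62 × 10^8 × 36 = 1.038 × 10^6 m³
Total ΔV = 2.657 × 10^8 + 1.038 × 10^6 = 2.667 × 10^8 m³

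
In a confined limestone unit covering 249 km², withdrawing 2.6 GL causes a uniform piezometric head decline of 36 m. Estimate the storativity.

A = 249 km² = 2.49 × 10^8 m²
ΔV = 2.6 GL = 2.6 × 10^6 m³
S = ΔV / (A × Δh) = 2.6 × 10^6 m³ / (2.49 × 10^8 m² × 36 m) = 2.9 × 10^-4

S ≈ 2.9 × 10^-4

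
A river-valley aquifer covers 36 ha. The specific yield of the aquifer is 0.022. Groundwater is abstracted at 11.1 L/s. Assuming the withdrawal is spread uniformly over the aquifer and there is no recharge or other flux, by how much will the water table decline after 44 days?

A = 36 ha = 3.6 × 10^5 m²
Q = 11.1 L/s = 959 m³/d
ΔV = Q × t = 959 m³/d × 44 d = 42200 m³
Δh = ΔV / (Sy × A) = 42200 / (0.022 × 3.6 × 10^5) = 5.328 m

Δh ≈ 5.33 m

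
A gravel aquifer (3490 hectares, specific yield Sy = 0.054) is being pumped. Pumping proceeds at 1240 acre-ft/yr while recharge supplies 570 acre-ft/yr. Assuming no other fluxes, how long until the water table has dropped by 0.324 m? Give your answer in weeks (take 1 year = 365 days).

t ≈ 38.5 weeks

A = 3490 hectares = 3.49 × 10^7 m²
ΔV = Sy × A × Δh = 0.054 × 3.49 × 10^7 × 0.324 = 6.106 × 10^5 m³
Net withdrawal = 1240 − 570 = 670 acre-ft/yr = 2264 m³/d
t = ΔV / Q = 6.106 × 10^5 m³ / 2264 m³/d = 269.7 d
t = 269.7 d ≈ 38.53 weeks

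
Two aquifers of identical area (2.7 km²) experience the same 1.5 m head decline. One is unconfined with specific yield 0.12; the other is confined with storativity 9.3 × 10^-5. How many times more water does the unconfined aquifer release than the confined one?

ΔV_u / ΔV_c ≈ 1290

A = 2.7 km² = 2.7 × 10^6 m²
Unconfined: ΔV_u = Sy × A × Δh = 0.12 × 2.7 × 10^6 × 1.5 = 4.86 × 10^5 m³
Confined: ΔV_c = S × A × Δh = 9.3 × 10^-5 × 2.7 × 10^6 × 1.5 = 376.6 m³
Ratio = ΔV_u / ΔV_c = Sy / S = 0.12 / 9.3 × 10^-5 = 1290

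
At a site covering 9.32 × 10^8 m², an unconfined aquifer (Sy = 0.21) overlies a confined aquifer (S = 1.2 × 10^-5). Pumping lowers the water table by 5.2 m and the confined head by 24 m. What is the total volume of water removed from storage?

ΔV ≈ 1.02 × 10^9 m³

Unconfined: ΔV_u = Sy × A × Δh_u = 0.21 × 9.32 × 10^8 × 5.2 = 1.018 × 10^9 m³
Confined: ΔV_c = S × A × Δh_c = 1.2 × 10^-5 × 9.32 × 10^8 × 24 = 2.684 × 10^5 m³
Total ΔV = 1.018 × 10^9 + 2.684 × 10^5 = 1.018 × 10^9 m³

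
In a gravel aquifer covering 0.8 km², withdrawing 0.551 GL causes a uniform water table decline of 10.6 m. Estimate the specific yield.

Sy ≈ 0.065

A = 0.8 km² = 8 × 10^5 m²
ΔV = 0.551 GL = 5.51 × 10^5 m³
Sy = ΔV / (A × Δh) = 5.51 × 10^5 m³ / (8 × 10^5 m² × 10.6 m) = 0.06498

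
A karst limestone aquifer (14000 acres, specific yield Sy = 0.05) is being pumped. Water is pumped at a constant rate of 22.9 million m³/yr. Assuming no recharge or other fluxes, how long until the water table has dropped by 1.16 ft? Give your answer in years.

t ≈ 0.0437 years

A = 14000 acres = 5.666 × 10^7 m²
Δh = 1.16 ft = 0.3536 m
ΔV = Sy × A × Δh = 0.05 × 5.666 × 10^7 × 0.3536 = 1.002 × 10^6 m³
Q = 22.9 million m³/yr = 62740 m³/d
t = ΔV / Q = 1.002 × 10^6 m³ / 62740 m³/d = 15.96 d
t = 15.96 d ≈ 0.04374 years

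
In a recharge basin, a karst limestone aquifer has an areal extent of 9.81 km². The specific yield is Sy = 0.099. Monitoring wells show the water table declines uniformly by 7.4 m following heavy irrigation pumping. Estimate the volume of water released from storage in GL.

ΔV ≈ 7.19 GL

A = 9.81 km² = 9.81 × 10^6 m²
ΔV = Sy × A × Δh = 0.099 × 9.81 × 10^6 m² × 7.4 m = 7.187 × 10^6 m³
ΔV = 7.187 × 10^6 m³ = 7.187 GL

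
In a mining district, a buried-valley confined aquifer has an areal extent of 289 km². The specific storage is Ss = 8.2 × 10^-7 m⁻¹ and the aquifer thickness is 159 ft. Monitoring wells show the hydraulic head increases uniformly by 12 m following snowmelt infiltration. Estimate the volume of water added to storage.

ΔV ≈ 1.38 × 10^5 m³

b = 159 ft = 48.46 m
S = Ss × b = 8.2 × 10^-7 m⁻¹ × 48.46 m = 3.974 × 10^-5
A = 289 km² = 2.89 × 10^8 m²
ΔV = S × A × Δh = 3.974 × 10^-5 × 2.89 × 10^8 m² × 12 m = 1.378 × 10^5 m³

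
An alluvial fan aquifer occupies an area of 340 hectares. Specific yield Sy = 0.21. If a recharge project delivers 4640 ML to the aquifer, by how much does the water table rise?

Δh ≈ 6.5 m

A = 340 hectares = 3.4 × 10^6 m²
ΔV = 4640 ML = 4.64 × 10^6 m³
Δh = ΔV / (Sy × A) = 4.64 × 10^6 m³ / (0.21 × 3.4 × 10^6 m²) = 6.499 m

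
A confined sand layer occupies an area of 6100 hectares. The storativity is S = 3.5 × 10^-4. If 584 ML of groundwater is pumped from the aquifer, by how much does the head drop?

A = 6100 hectares = 6.1 × 10^7 m²
ΔV = 584 ML = 5.84 × 10^5 m³
Δh = ΔV / (S × A) = 5.84 × 10^5 m³ / (3.5 × 10^-4 × 6.1 × 10^7 m²) = 27.35 m

Δh ≈ 27.4 m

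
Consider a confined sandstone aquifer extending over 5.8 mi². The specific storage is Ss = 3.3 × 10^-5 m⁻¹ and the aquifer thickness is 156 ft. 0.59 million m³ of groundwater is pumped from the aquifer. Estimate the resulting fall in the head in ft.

b = 156 ft = 47.55 m
S = Ss × b = 3.3 × 10^-5 m⁻¹ × 47.55 m = 1.569 × 10^-3
A = 5.8 mi² = 1.502 × 10^7 m²
ΔV = 0.59 million m³ = 5.9 × 10^5 m³
Δh = ΔV / (S × A) = 5.9 × 10^5 m³ / (0.001569 × 1.502 × 10^7 m²) = 25.03 m
Δh = 25.03 m = 82.12 ft

Δh ≈ 82.1 ft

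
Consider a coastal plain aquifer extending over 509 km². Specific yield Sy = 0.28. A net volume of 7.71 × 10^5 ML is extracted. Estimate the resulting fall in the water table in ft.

Δh ≈ 17.7 ft

A = 509 km² = 5.09 × 10^8 m²
ΔV = 7.71 × 10^5 ML = 7.71 × 10^8 m³
Δh = ΔV / (Sy × A) = 7.71 × 10^8 m³ / (0.28 × 5.09 × 10^8 m²) = 5.41 m
Δh = 5.41 m = 17.75 ft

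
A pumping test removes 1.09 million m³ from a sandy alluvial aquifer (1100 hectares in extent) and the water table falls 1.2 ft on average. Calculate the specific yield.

Sy ≈ 0.27

A = 1100 hectares = 1.1 × 10^7 m²
Δh = 1.2 ft = 0.3658 m
ΔV = 1.09 million m³ = 1.09 × 10^6 m³
Sy = ΔV / (A × Δh) = 1.09 × 10^6 m³ / (1.1 × 10^7 m² × 0.3658 m) = 0.2709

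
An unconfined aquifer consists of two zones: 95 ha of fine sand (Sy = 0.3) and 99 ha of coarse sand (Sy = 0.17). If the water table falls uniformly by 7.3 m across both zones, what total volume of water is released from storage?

A₁ = 95 ha = 9.5 × 10^5 m²; A₂ = 99 ha = 9.9 × 10^5 m²
ΔV₁ = 0.3 × 9.5 × 10^5 × 7.3 = 2.08 × 10^6 m³
ΔV₂ = 0.17 × 9.9 × 10^5 × 7.3 = 1.229 × 10^6 m³
ΔV = ΔV₁ + ΔV₂ = 3.309 × 10^6 m³

ΔV ≈ 3.31 × 10^6 m³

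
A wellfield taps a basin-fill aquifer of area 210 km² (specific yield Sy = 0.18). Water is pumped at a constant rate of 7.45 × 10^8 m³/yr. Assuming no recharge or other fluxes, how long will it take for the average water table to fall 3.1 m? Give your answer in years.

t ≈ 0.157 years

A = 210 km² = 2.1 × 10^8 m²
ΔV = Sy × A × Δh = 0.18 × 2.1 × 10^8 × 3.1 = 1.172 × 10^8 m³
Q = 7.45 × 10^8 m³/yr = 2.041 × 10^6 m³/d
t = ΔV / Q = 1.172 × 10^8 m³ / 2.041 × 10^6 m³/d = 57.41 d
t = 57.41 d ≈ 0.1573 years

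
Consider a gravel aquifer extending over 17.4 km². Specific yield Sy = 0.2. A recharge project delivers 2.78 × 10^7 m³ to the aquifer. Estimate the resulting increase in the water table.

Δh ≈ 7.99 m

A = 17.4 km² = 1.74 × 10^7 m²
Δh = ΔV / (Sy × A) = 2.78 × 10^7 m³ / (0.2 × 1.74 × 10^7 m²) = 7.989 m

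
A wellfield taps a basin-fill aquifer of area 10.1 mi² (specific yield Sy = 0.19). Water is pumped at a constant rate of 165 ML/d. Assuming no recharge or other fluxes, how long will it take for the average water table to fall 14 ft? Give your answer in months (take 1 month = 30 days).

t ≈ 4.28 months

A = 10.1 mi² = 2.616 × 10^7 m²
Δh = 14 ft = 4.267 m
ΔV = Sy × A × Δh = 0.19 × 2.616 × 10^7 × 4.267 = 2.121 × 10^7 m³
Q = 165 ML/d = 1.65 × 10^5 m³/d
t = ΔV / Q = 2.121 × 10^7 m³ / 1.65 × 10^5 m³/d = 128.5 d
t = 128.5 d ≈ 4.285 months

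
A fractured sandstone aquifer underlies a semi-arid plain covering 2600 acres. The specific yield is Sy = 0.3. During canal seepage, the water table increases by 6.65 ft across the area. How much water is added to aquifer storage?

ΔV ≈ 6.4 × 10^6 m³

A = 2600 acres = 1.052 × 10^7 m²
Δh = 6.65 ft = 2.027 m
ΔV = Sy × A × Δh = 0.3 × 1.052 × 10^7 m² × 2.027 m = 6.398 × 10^6 m³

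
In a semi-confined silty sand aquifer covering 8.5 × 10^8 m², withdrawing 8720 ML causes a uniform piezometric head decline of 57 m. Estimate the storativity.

S ≈ 1.8 × 10^-4

ΔV = 8720 ML = 8.72 × 10^6 m³
S = ΔV / (A × Δh) = 8.72 × 10^6 m³ / (8.5 × 10^8 m² × 57 m) = 1.8 × 10^-4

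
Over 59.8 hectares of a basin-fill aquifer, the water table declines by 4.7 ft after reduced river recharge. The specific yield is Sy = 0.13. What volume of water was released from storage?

ΔV ≈ 1.11 × 10^5 m³

A = 59.8 hectares = 5.98 × 10^5 m²
Δh = 4.7 ft = 1.433 m
ΔV = Sy × A × Δh = 0.13 × 5.98 × 10^5 m² × 1.433 m = 1.114 × 10^5 m³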